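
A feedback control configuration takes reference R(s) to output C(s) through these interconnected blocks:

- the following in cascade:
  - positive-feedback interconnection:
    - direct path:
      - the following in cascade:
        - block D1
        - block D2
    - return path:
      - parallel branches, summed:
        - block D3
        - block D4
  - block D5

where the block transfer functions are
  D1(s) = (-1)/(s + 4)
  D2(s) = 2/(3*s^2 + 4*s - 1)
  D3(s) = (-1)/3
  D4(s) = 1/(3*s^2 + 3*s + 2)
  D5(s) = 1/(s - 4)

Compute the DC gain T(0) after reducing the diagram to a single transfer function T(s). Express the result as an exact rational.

Answer: -3/22

Working:
(1) combine D1, D2 in series gives (-2)/(3*s^3 + 16*s^2 + 15*s - 4)
(2) combine D3, D4 in parallel gives (-3*s^2 - 3*s + 1)/(9*s^2 + 9*s + 6)
(3) feedback reduction of (D1*D2), (D3+D4) gives (-18*s^2 - 18*s - 12)/(27*s^5 + 171*s^4 + 297*s^3 + 189*s^2 + 48*s - 22)
(4) combine [(D1*D2)/(1-(D1*D2)*(D3+D4))], D5 in series gives (-18*s^2 - 18*s - 12)/(27*s^6 + 63*s^5 - 387*s^4 - 999*s^3 - 708*s^2 - 214*s + 88)
DC gain: substitute s = 0 into T(s) from step 4: T(0) = -12/88 = -3/22.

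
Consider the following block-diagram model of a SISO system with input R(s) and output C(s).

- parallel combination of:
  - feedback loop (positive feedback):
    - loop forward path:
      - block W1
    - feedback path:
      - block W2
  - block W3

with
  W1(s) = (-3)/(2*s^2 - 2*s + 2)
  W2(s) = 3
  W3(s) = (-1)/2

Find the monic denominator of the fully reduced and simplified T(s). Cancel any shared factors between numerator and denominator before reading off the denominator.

Step 1: reduce the feedback loop with forward W1 and return W2; result (-3)/(2*s^2 - 2*s + 11)
Step 2: combine [W1/(1-W1*W2)], W3 in parallel; result (-2*s^2 + 2*s - 17)/(4*s^2 - 4*s + 22)
The result of step 2 is T(s) in lowest terms. Its denominator has leading coefficient 4; dividing the denominator through by 4 makes it monic.

Hence the answer: s^2 - s + 11/2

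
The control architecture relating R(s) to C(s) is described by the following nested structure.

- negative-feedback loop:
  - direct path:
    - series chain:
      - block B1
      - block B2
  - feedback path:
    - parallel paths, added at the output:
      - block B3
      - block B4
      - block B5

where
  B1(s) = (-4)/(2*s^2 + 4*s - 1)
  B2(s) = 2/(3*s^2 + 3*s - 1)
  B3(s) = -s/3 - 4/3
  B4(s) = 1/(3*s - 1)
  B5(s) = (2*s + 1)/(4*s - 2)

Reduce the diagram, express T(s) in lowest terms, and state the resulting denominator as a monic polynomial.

The answer is s^6 + 13*s^5/6 - 7*s^4/6 - 43*s^3/36 + 56*s^2/27 - 62*s/27 + 71/108.

Reasoning:
[1] reduce the series chain B1, B2 -> (-8)/(6*s^4 + 18*s^3 + 7*s^2 - 7*s + 1)
[2] add B3, B4, B5 (parallel) -> (-12*s^3 - 20*s^2 + 53*s - 17)/(36*s^2 - 30*s + 6)
[3] reduce the feedback loop with forward (B1*B2) and return (B3+B4+B5) -> (-144*s^2 + 120*s - 24)/(108*s^6 + 234*s^5 - 126*s^4 - 129*s^3 + 224*s^2 - 248*s + 71)
That last expression is T(s), already simplified. Scaling its denominator by 1/108 (the reciprocal of the leading coefficient) yields the monic denominator.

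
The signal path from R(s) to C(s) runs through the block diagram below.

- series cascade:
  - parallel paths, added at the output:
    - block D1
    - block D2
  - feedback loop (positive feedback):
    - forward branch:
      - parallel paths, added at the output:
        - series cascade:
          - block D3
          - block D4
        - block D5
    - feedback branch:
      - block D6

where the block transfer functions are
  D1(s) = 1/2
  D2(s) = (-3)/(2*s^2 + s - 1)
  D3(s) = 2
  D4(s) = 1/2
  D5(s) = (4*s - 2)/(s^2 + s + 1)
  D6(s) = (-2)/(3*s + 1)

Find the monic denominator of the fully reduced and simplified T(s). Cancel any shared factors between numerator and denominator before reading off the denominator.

First reduce the diagram to T(s).

(1) sum the parallel branches D1, D2, giving (2*s^2 + s - 7)/(4*s^2 + 2*s - 2)
(2) combine D3, D4 in series, giving 1
(3) sum the parallel branches (D3*D4), D5, giving (s^2 + 5*s - 1)/(s^2 + s + 1)
(4) apply the feedback formula to ((D3*D4)+D5), D6, giving (3*s^3 + 16*s^2 + 2*s - 1)/(3*s^3 + 6*s^2 + 14*s - 1)
(5) multiply (D1+D2), [((D3*D4)+D5)/(1-((D3*D4)+D5)*D6)] (series), giving (6*s^5 + 35*s^4 - s^3 - 112*s^2 - 15*s + 7)/(12*s^5 + 30*s^4 + 62*s^3 + 12*s^2 - 30*s + 2)
Step 5 gives the fully reduced T(s), with no common factor left to cancel. The denominator's leading coefficient is 12, so divide each of its coefficients by 12 to get the monic form.

Answer: s^5 + 5*s^4/2 + 31*s^3/6 + s^2 - 5*s/2 + 1/6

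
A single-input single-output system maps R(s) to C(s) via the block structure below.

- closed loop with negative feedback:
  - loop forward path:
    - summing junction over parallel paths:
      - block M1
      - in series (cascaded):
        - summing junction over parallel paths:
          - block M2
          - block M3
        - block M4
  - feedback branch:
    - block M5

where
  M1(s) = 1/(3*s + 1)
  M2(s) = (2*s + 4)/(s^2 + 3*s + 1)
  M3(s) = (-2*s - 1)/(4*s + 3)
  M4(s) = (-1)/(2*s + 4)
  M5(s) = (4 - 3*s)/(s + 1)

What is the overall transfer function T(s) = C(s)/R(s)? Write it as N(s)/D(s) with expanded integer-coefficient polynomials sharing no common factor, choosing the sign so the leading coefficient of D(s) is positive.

First reduce the diagram to T(s).

[1] combine M2, M3 in parallel, giving (-2*s^3 + s^2 + 17*s + 11)/(4*s^3 + 15*s^2 + 13*s + 3)
[2] reduce the series chain (M2+M3), M4, giving (2*s^3 - s^2 - 17*s - 11)/(8*s^4 + 46*s^3 + 86*s^2 + 58*s + 12)
[3] combine M1, ((M2+M3)*M4) in parallel, giving (14*s^4 + 45*s^3 + 34*s^2 + 8*s + 1)/(24*s^5 + 146*s^4 + 304*s^3 + 260*s^2 + 94*s + 12)
[4] close the feedback loop around (M1+((M2+M3)*M4)), M5: this yields T(s), and no further normalization is needed

Answer: (14*s^5 + 59*s^4 + 79*s^3 + 42*s^2 + 9*s + 1)/(24*s^6 + 128*s^5 + 371*s^4 + 642*s^3 + 466*s^2 + 135*s + 16)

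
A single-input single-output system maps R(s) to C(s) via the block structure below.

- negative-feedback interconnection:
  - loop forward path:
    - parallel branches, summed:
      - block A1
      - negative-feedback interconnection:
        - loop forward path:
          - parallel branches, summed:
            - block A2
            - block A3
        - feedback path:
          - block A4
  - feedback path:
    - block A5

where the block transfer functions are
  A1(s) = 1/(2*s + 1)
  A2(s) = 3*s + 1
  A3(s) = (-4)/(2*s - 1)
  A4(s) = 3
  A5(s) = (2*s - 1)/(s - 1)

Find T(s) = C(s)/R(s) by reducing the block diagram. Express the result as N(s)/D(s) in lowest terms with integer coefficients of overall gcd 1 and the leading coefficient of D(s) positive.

First reduce the diagram to T(s).

1. add A2, A3 (parallel) -> (6*s^2 - s - 5)/(2*s - 1)
2. reduce the feedback loop with forward (A2+A3) and return A4 -> (6*s^2 - s - 5)/(18*s^2 - s - 16)
3. add A1, [(A2+A3)/(1+(A2+A3)*A4)] (parallel) -> (12*s^3 + 22*s^2 - 12*s - 21)/(36*s^3 + 16*s^2 - 33*s - 16)
4. feedback reduction of (A1+[(A2+A3)/(1+(A2+A3)*A4)]), A5: this yields T(s), and no further normalization is needed

Answer: (12*s^4 + 10*s^3 - 34*s^2 - 9*s + 21)/(60*s^4 + 12*s^3 - 95*s^2 - 13*s + 37)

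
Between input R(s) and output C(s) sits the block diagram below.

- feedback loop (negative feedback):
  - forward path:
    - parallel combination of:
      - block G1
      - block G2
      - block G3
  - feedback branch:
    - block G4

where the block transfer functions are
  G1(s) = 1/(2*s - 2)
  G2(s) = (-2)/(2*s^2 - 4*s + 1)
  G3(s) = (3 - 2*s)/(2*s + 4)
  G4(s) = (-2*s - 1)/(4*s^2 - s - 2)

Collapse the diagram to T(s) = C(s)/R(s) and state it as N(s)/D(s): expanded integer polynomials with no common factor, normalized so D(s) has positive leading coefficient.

First reduce the diagram to T(s).

[1] sum the parallel branches G1, G2, G3: (-4*s^4 + 20*s^3 - 32*s^2 + 6*s + 7)/(4*s^4 - 4*s^3 - 14*s^2 + 18*s - 4)
[2] close the feedback loop around (G1+G2+G3), G4, giving the overall T(s)

Answer: (-16*s^6 + 84*s^5 - 140*s^4 + 16*s^3 + 86*s^2 - 19*s - 14)/(16*s^6 - 12*s^5 - 96*s^4 + 138*s^3 + 14*s^2 - 52*s + 1)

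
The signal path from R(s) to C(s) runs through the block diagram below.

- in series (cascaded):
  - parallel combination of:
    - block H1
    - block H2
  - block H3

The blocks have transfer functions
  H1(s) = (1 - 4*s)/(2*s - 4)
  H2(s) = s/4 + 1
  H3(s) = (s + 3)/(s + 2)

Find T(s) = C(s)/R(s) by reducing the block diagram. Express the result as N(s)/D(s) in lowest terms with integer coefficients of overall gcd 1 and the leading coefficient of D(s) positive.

Reducing step by step:

Step 1: parallel reduction of H1, H2; result (s^2 - 6*s - 6)/(4*s - 8)
Step 2: cascade (H1+H2), H3, giving the overall T(s)

Answer: (s^3 - 3*s^2 - 24*s - 18)/(4*s^2 - 16)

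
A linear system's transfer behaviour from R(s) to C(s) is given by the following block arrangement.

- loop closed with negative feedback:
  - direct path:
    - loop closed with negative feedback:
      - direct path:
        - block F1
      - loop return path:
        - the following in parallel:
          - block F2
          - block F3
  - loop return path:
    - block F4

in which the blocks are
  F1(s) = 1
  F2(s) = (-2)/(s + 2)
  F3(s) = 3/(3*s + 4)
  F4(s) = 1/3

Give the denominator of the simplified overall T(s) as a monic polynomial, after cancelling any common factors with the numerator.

The answer is s^2 + 31*s/12 + 13/6.

Reasoning:
Step 1: sum the parallel branches F2, F3, giving (-3*s - 2)/(3*s^2 + 10*s + 8)
Step 2: apply the feedback formula to F1, (F2+F3), giving (3*s^2 + 10*s + 8)/(3*s^2 + 7*s + 6)
Step 3: close the feedback loop around [F1/(1+F1*(F2+F3))], F4, giving (9*s^2 + 30*s + 24)/(12*s^2 + 31*s + 26)
T(s) is the step-3 result (common factors already cancelled). Leading coefficient of the denominator: 12. Divide through by 12 for the monic polynomial.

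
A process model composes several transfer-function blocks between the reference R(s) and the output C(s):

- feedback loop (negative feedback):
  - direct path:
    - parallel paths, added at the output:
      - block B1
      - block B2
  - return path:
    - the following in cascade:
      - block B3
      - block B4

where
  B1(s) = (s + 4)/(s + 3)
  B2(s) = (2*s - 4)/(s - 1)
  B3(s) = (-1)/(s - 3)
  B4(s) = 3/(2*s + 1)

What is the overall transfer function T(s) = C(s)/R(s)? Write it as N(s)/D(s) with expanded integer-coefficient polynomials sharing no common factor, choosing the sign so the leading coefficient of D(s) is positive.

First reduce the diagram to T(s).

(1) add B1, B2 (parallel); result (3*s^2 + 5*s - 16)/(s^2 + 2*s - 3)
(2) multiply B3, B4 (series); result (-3)/(2*s^2 - 5*s - 3)
(3) reduce the feedback loop with forward (B1+B2) and return (B3*B4); the result is T(s) itself (integer coefficients, no common factor, positive leading denominator coefficient)

Answer: (6*s^4 - 5*s^3 - 66*s^2 + 65*s + 48)/(2*s^4 - s^3 - 28*s^2 - 6*s + 57)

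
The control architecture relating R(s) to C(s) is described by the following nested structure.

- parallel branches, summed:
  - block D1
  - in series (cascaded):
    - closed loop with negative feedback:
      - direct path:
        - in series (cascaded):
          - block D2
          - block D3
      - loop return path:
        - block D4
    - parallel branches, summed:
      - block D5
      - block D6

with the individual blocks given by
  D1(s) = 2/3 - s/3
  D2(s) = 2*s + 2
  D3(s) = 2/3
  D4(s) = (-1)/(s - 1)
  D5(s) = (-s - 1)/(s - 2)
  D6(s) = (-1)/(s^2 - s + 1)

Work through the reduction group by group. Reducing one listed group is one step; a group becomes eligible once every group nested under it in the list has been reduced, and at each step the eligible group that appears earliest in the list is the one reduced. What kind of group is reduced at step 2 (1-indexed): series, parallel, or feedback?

Step 1. reduce the series chain D2, D3
Step 2. collapse the loop ((D2*D3) forward, D4 return)
Step 3. reduce the parallel group D5, D6
Step 4. cascade [(D2*D3)/(1+(D2*D3)*D4)], (D5+D6)
Step 5. sum the parallel branches D1, ([(D2*D3)/(1+(D2*D3)*D4)]*(D5+D6))
So the answer for step 2 is feedback.

Answer: feedback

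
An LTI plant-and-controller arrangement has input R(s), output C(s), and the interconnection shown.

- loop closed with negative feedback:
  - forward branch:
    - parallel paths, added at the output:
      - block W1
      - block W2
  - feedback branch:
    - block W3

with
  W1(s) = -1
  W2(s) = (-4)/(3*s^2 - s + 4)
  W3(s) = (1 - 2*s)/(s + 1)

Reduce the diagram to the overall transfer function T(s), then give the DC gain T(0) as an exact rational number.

Answer: 2

Working:
(1) parallel reduction of W1, W2 = (-3*s^2 + s - 8)/(3*s^2 - s + 4)
(2) feedback reduction of (W1+W2), W3 = (-3*s^3 - 2*s^2 - 7*s - 8)/(9*s^3 - 3*s^2 + 20*s - 4)
DC gain: substitute s = 0 into T(s) from step 2: T(0) = -8/(-4) = 2.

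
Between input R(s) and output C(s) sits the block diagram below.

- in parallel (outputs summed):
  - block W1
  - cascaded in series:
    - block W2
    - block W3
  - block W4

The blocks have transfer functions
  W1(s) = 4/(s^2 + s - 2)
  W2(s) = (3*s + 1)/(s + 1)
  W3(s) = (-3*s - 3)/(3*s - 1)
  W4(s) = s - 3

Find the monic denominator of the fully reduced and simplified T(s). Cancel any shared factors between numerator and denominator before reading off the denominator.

Step 1 - reduce the series chain W2, W3: (-9*s - 3)/(3*s - 1)
Step 2 - combine W1, (W2*W3), W4 in parallel: (3*s^4 - 16*s^3 - 25*s^2 + 50*s - 4)/(3*s^3 + 2*s^2 - 7*s + 2)
Step 2 gives the fully reduced T(s), with no common factor left to cancel. The denominator's leading coefficient is 3, so divide each of its coefficients by 3 to get the monic form.

Final answer: s^3 + 2*s^2/3 - 7*s/3 + 2/3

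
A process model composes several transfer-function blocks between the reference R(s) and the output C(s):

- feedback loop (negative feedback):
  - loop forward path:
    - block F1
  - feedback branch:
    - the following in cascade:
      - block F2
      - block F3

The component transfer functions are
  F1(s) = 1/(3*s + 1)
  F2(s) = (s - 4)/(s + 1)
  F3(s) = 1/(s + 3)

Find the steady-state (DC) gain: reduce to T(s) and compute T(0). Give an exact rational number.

Step 1: series reduction of F2, F3 -> (s - 4)/(s^2 + 4*s + 3)
Step 2: collapse the loop (F1 forward, (F2*F3) return) -> (s^2 + 4*s + 3)/(3*s^3 + 13*s^2 + 14*s - 1)
That last expression is T(s); at s = 0 only the constant terms survive, so T(0) = 3/(-1) = -3.

Answer: -3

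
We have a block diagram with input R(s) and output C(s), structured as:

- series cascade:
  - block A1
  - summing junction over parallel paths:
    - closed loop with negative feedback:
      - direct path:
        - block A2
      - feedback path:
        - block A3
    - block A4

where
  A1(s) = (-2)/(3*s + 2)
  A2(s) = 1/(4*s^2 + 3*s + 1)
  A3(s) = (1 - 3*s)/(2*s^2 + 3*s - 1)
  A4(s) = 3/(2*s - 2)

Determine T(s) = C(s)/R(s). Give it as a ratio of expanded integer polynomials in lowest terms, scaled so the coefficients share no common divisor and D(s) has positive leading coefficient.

(1) feedback reduction of A2, A3; result (2*s^2 + 3*s - 1)/(8*s^4 + 18*s^3 + 7*s^2 - 3*s)
(2) combine [A2/(1+A2*A3)], A4 in parallel; result (24*s^4 + 58*s^3 + 23*s^2 - 17*s + 2)/(16*s^5 + 20*s^4 - 22*s^3 - 20*s^2 + 6*s)
(3) reduce the series chain A1, ([A2/(1+A2*A3)]+A4): this yields T(s), and no further normalization is needed

Hence the answer: (-24*s^4 - 58*s^3 - 23*s^2 + 17*s - 2)/(24*s^6 + 46*s^5 - 13*s^4 - 52*s^3 - 11*s^2 + 6*s)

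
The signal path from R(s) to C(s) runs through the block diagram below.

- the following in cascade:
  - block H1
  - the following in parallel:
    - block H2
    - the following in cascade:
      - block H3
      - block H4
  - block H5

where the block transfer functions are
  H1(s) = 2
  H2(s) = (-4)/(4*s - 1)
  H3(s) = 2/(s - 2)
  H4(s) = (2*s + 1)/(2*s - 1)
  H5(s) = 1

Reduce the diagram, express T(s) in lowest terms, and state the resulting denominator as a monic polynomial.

Step 1. series reduction of H3, H4 = (4*s + 2)/(2*s^2 - 5*s + 2)
Step 2. reduce the parallel group H2, (H3*H4) = (8*s^2 + 24*s - 10)/(8*s^3 - 22*s^2 + 13*s - 2)
Step 3. reduce the series chain H1, (H2+(H3*H4)), H5 = (16*s^2 + 48*s - 20)/(8*s^3 - 22*s^2 + 13*s - 2)
Step 3 gives the fully reduced T(s), with no common factor left to cancel. The denominator's leading coefficient is 8, so divide each of its coefficients by 8 to get the monic form.

Answer: s^3 - 11*s^2/4 + 13*s/8 - 1/4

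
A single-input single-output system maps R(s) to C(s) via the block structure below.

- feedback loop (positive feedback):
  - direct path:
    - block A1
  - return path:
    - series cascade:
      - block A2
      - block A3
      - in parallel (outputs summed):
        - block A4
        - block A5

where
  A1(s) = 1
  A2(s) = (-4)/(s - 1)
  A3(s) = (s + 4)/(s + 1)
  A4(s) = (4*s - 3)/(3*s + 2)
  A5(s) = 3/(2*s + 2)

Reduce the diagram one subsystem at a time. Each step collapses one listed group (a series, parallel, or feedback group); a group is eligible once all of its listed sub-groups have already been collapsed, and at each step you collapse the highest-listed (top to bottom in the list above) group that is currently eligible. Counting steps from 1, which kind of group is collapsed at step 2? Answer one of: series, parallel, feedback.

Step 1 - add A4, A5 (parallel)
Step 2 - multiply A2, A3, (A4+A5) (series)
Step 3 - collapse the loop (A1 forward, (A2*A3*(A4+A5)) return)
Step 2 collapses a series group.

Final answer: series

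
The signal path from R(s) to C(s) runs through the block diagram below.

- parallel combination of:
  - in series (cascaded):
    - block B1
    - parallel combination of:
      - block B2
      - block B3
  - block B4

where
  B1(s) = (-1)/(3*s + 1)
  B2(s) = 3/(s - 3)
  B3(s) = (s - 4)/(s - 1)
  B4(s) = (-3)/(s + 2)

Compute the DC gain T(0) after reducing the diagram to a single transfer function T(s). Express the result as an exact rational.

First reduce the diagram to T(s).

1. reduce the parallel group B2, B3; result (s^2 - 4*s + 9)/(s^2 - 4*s + 3)
2. series reduction of B1, (B2+B3); result (-s^2 + 4*s - 9)/(3*s^3 - 11*s^2 + 5*s + 3)
3. parallel reduction of (B1*(B2+B3)), B4; result (-10*s^3 + 35*s^2 - 16*s - 27)/(3*s^4 - 5*s^3 - 17*s^2 + 13*s + 6)
That last expression is T(s); at s = 0 only the constant terms survive, so T(0) = -27/6 = -9/2.

Answer: -9/2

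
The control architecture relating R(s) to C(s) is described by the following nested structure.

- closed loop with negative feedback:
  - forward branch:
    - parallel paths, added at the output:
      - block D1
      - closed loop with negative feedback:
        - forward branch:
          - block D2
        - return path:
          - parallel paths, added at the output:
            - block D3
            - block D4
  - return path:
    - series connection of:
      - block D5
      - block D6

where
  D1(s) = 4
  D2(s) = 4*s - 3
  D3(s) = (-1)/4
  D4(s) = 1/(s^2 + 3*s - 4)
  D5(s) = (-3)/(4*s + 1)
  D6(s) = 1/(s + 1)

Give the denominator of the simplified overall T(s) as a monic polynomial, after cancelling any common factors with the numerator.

Step 1. add D3, D4 (parallel), giving (-s^2 - 3*s + 8)/(4*s^2 + 12*s - 16)
Step 2. close the feedback loop around D2, (D3+D4), giving (-16*s^3 - 36*s^2 + 100*s - 48)/(4*s^3 + 5*s^2 - 53*s + 40)
Step 3. parallel reduction of D1, [D2/(1+D2*(D3+D4))], giving (-16*s^2 - 112*s + 112)/(4*s^3 + 5*s^2 - 53*s + 40)
Step 4. reduce the series chain D5, D6, giving (-3)/(4*s^2 + 5*s + 1)
Step 5. reduce the feedback loop with forward (D1+[D2/(1+D2*(D3+D4))]) and return (D5*D6), giving (-64*s^4 - 528*s^3 - 128*s^2 + 448*s + 112)/(16*s^5 + 40*s^4 - 183*s^3 - 52*s^2 + 483*s - 296)
The result of step 5 is T(s) in lowest terms. Its denominator has leading coefficient 16; dividing the denominator through by 16 makes it monic.

Hence the answer: s^5 + 5*s^4/2 - 183*s^3/16 - 13*s^2/4 + 483*s/16 - 37/2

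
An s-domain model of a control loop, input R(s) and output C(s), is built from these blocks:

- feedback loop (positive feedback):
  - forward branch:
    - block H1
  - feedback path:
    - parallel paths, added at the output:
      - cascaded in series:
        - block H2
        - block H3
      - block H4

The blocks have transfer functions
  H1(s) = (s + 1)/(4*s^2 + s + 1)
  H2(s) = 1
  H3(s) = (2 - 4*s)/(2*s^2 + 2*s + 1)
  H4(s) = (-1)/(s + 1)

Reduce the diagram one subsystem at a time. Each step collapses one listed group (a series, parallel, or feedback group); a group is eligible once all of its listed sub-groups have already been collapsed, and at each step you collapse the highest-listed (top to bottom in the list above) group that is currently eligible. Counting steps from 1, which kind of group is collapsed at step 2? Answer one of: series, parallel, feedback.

[1] multiply H2, H3 (series)
[2] reduce the parallel group (H2*H3), H4
[3] feedback reduction of H1, ((H2*H3)+H4)
Step 2 collapses a parallel group.

Hence the answer: parallel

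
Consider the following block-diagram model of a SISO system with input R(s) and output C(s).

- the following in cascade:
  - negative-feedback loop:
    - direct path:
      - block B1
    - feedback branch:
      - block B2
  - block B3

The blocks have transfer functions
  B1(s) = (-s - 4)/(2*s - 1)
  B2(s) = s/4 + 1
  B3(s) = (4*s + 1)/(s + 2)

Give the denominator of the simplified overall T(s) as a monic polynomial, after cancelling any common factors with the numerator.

(1) feedback reduction of B1, B2: (4*s + 16)/(s^2 + 20)
(2) series reduction of [B1/(1+B1*B2)], B3: (16*s^2 + 68*s + 16)/(s^3 + 2*s^2 + 20*s + 40)
Step 2 gives the fully reduced T(s), with no common factor left to cancel. The denominator is already monic (leading coefficient 1).

Therefore the answer is s^3 + 2*s^2 + 20*s + 40.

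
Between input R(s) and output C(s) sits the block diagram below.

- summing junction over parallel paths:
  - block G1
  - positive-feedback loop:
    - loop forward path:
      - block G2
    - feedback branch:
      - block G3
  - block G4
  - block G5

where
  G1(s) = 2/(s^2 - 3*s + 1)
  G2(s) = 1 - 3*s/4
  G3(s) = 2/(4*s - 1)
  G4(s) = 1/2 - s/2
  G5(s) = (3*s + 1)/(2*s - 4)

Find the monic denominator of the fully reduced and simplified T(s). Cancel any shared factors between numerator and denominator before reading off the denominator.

Step 1: close the feedback loop around G2, G3, giving (-12*s^2 + 19*s - 4)/(22*s - 12)
Step 2: sum the parallel branches G1, [G2/(1-G2*G3)], G4, G5, giving (-23*s^5 + 184*s^4 - 457*s^3 + 440*s^2 - 243*s + 62)/(22*s^4 - 122*s^3 + 214*s^2 - 128*s + 24)
Step 2 gives the fully reduced T(s), with no common factor left to cancel. The denominator's leading coefficient is 22, so divide each of its coefficients by 22 to get the monic form.

Therefore the answer is s^4 - 61*s^3/11 + 107*s^2/11 - 64*s/11 + 12/11.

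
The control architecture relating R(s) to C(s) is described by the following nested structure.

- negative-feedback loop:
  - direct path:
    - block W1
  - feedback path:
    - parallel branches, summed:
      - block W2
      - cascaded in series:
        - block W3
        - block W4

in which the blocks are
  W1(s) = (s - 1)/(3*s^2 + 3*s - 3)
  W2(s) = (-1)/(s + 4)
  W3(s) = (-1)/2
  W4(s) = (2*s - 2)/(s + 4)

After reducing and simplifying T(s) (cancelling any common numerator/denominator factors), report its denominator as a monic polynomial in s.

The answer is s^3 + 14*s^2/3 + 10*s/3 - 4.

Reasoning:
(1) multiply W3, W4 (series); result (1 - s)/(s + 4)
(2) parallel reduction of W2, (W3*W4); result (-s)/(s + 4)
(3) collapse the loop (W1 forward, (W2+(W3*W4)) return); result (s^2 + 3*s - 4)/(3*s^3 + 14*s^2 + 10*s - 12)
No further cancellation is possible in the step-3 result, so that is T(s). Its denominator becomes monic after dividing by the leading coefficient 3.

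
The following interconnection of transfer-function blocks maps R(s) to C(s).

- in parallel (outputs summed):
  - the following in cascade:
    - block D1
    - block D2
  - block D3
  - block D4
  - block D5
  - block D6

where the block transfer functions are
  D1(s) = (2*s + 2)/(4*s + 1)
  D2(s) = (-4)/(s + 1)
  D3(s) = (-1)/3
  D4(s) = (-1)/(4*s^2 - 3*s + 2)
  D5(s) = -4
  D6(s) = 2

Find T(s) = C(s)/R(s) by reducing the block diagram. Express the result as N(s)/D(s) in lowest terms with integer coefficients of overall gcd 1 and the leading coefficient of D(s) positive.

Step 1: cascade D1, D2; result (-8)/(4*s + 1)
Step 2: reduce the parallel group (D1*D2), D3, D4, D5, D6, giving the overall T(s)

Hence the answer: (-112*s^3 - 40*s^2 + 25*s - 65)/(48*s^3 - 24*s^2 + 15*s + 6)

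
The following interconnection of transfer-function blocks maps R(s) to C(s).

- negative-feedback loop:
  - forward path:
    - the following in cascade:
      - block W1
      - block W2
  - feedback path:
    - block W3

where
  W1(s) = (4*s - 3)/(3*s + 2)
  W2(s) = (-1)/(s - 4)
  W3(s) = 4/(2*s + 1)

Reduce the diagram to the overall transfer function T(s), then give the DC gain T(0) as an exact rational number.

(1) series reduction of W1, W2 gives (3 - 4*s)/(3*s^2 - 10*s - 8)
(2) apply the feedback formula to (W1*W2), W3 gives (-8*s^2 + 2*s + 3)/(6*s^3 - 17*s^2 - 42*s + 4)
The step-2 result is T(s). Setting s = 0: T(0) = 3/4.

Answer: 3/4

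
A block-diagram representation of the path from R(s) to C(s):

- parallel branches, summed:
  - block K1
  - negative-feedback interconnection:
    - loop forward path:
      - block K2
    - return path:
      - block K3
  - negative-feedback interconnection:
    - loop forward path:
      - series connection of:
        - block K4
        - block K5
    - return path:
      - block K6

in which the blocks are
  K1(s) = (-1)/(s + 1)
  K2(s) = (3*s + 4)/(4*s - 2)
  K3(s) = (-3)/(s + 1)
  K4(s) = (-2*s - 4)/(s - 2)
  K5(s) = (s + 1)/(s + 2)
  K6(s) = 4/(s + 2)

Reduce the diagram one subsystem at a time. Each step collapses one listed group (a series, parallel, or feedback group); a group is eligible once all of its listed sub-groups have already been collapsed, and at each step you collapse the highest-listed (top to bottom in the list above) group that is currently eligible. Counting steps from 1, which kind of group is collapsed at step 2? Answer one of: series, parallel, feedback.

Answer: series

Working:
(1) apply the feedback formula to K2, K3
(2) reduce the series chain K4, K5
(3) apply the feedback formula to (K4*K5), K6
(4) parallel reduction of K1, [K2/(1+K2*K3)], [(K4*K5)/(1+(K4*K5)*K6)]
The group at step 2 is a series group.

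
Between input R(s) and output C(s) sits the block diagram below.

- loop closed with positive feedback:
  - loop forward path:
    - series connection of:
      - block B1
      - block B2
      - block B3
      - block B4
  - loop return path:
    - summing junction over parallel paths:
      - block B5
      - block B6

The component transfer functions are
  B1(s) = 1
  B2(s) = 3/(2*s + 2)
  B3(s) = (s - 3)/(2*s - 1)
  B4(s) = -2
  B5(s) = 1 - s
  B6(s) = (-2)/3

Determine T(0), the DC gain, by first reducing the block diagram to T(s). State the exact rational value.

The answer is -9/4.

Reasoning:
Step 1 - multiply B1, B2, B3, B4 (series): (9 - 3*s)/(2*s^2 + s - 1)
Step 2 - combine B5, B6 in parallel: 1/3 - s
Step 3 - feedback reduction of (B1*B2*B3*B4), (B5+B6): (3*s - 9)/(s^2 - 11*s + 4)
The step-3 result is T(s). Setting s = 0: T(0) = -9/4.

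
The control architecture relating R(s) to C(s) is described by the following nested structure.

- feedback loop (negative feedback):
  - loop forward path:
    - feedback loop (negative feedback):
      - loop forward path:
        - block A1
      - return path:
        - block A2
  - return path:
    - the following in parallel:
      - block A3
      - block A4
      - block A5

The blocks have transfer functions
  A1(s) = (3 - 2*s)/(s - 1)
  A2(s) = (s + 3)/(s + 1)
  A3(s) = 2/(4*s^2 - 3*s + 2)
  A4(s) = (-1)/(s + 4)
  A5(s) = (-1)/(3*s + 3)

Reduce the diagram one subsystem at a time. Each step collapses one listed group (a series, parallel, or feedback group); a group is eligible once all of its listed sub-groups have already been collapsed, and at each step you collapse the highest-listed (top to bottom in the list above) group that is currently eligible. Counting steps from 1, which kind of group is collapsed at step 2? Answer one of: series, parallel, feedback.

Reducing step by step:

1. feedback reduction of A1, A2
2. add A3, A4, A5 (parallel)
3. apply the feedback formula to [A1/(1+A1*A2)], (A3+A4+A5)
Step 2: parallel.

Answer: parallel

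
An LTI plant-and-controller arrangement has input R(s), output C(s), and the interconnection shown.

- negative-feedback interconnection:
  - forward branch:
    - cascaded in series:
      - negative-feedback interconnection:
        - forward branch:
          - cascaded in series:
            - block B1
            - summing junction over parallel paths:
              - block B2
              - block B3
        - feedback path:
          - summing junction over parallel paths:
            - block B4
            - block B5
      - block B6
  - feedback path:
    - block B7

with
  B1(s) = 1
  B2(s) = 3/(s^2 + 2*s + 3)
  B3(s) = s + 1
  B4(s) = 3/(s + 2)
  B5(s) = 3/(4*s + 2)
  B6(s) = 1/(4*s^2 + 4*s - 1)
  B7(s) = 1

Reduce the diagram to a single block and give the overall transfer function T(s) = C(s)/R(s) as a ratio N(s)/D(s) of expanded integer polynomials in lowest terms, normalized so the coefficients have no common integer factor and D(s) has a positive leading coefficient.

Answer: (4*s^4 + 14*s^3 + 26*s^2 + 34*s + 12)/(76*s^5 + 228*s^4 + 435*s^3 + 449*s^2 + 129*s - 30)

Working:
(1) combine B2, B3 in parallel gives (s^3 + 3*s^2 + 5*s + 6)/(s^2 + 2*s + 3)
(2) multiply B1, (B2+B3) (series) gives (s^3 + 3*s^2 + 5*s + 6)/(s^2 + 2*s + 3)
(3) sum the parallel branches B4, B5 gives (15*s + 12)/(4*s^2 + 10*s + 4)
(4) feedback reduction of (B1*(B2+B3)), (B4+B5) gives (4*s^4 + 14*s^3 + 26*s^2 + 34*s + 12)/(19*s^3 + 37*s^2 + 73*s + 42)
(5) cascade [(B1*(B2+B3))/(1+(B1*(B2+B3))*(B4+B5))], B6 gives (4*s^4 + 14*s^3 + 26*s^2 + 34*s + 12)/(76*s^5 + 224*s^4 + 421*s^3 + 423*s^2 + 95*s - 42)
(6) reduce the feedback loop with forward ([(B1*(B2+B3))/(1+(B1*(B2+B3))*(B4+B5))]*B6) and return B7; the result is T(s) itself (integer coefficients, no common factor, positive leading denominator coefficient)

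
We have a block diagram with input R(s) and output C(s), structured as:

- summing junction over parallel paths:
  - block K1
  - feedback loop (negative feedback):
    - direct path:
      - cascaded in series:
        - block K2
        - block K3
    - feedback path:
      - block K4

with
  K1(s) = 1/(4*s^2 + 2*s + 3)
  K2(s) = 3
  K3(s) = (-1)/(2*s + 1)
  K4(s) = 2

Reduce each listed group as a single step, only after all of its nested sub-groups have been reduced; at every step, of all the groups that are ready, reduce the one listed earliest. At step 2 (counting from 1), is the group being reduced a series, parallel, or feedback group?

Answer: feedback

Working:
Step 1. combine K2, K3 in series
Step 2. apply the feedback formula to (K2*K3), K4
Step 3. sum the parallel branches K1, [(K2*K3)/(1+(K2*K3)*K4)]
Step 2 collapses a feedback group.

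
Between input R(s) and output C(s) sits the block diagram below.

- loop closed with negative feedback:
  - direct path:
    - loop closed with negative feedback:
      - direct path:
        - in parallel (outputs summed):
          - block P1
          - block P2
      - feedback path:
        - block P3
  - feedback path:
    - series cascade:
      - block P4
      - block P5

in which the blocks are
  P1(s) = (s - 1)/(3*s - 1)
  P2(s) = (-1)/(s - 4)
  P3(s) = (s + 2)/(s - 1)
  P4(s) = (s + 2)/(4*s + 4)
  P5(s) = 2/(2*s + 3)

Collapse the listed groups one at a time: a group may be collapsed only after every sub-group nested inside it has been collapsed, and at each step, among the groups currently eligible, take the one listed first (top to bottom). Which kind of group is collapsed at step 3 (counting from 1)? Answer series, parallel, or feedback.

(1) add P1, P2 (parallel)
(2) apply the feedback formula to (P1+P2), P3
(3) combine P4, P5 in series
(4) collapse the loop ([(P1+P2)/(1+(P1+P2)*P3)] forward, (P4*P5) return)
So the answer for step 3 is series.

Answer: series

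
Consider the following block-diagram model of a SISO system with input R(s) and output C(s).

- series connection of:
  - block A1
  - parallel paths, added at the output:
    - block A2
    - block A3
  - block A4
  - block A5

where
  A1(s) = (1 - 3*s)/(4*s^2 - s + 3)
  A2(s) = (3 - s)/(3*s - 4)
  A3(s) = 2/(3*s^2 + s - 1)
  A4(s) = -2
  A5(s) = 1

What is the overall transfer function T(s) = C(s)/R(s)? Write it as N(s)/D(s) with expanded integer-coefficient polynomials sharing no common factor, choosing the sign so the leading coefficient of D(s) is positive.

First reduce the diagram to T(s).

Step 1 - parallel reduction of A2, A3: (-3*s^3 + 8*s^2 + 10*s - 11)/(9*s^3 - 9*s^2 - 7*s + 4)
Step 2 - multiply A1, (A2+A3), A4, A5 (series), giving the overall T(s)

Answer: (-18*s^4 + 54*s^3 + 44*s^2 - 86*s + 22)/(36*s^5 - 45*s^4 + 8*s^3 - 4*s^2 - 25*s + 12)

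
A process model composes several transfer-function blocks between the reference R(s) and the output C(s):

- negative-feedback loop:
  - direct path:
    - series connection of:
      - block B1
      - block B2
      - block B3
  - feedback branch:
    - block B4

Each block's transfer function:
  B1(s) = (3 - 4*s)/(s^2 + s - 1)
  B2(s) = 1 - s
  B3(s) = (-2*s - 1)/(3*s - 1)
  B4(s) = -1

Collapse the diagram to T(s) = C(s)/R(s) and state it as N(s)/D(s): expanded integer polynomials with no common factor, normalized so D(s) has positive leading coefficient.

Answer: (-8*s^3 + 10*s^2 + s - 3)/(11*s^3 - 8*s^2 - 5*s + 4)

Working:
[1] multiply B1, B2, B3 (series); result (-8*s^3 + 10*s^2 + s - 3)/(3*s^3 + 2*s^2 - 4*s + 1)
[2] apply the feedback formula to (B1*B2*B3), B4 - this is the overall T(s), already in the required normalized form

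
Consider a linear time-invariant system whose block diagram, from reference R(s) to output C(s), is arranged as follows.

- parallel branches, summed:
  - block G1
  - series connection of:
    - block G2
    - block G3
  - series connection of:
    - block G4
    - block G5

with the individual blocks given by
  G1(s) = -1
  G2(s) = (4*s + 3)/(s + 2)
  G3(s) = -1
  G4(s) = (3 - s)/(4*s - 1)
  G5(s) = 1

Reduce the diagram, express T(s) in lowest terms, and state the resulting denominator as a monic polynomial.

Answer: s^2 + 7*s/4 - 1/2

Working:
1. combine G2, G3 in series; result (-4*s - 3)/(s + 2)
2. cascade G4, G5; result (3 - s)/(4*s - 1)
3. sum the parallel branches G1, (G2*G3), (G4*G5); result (-21*s^2 - 14*s + 11)/(4*s^2 + 7*s - 2)
Step 3 gives the fully reduced T(s), with no common factor left to cancel. The denominator's leading coefficient is 4, so divide each of its coefficients by 4 to get the monic form.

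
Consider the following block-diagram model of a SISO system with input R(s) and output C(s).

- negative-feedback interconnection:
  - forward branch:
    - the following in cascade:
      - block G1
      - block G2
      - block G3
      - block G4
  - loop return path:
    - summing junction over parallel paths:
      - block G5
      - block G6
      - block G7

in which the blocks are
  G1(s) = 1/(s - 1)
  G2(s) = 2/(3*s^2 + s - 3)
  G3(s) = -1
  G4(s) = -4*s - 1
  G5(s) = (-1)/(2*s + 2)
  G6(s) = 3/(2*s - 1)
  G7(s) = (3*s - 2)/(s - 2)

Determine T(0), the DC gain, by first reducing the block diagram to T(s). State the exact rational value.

Reducing step by step:

Step 1. series reduction of G1, G2, G3, G4 -> (8*s + 2)/(3*s^3 - 2*s^2 - 4*s + 3)
Step 2. reduce the parallel group G5, G6, G7 -> (12*s^3 + 2*s^2 - 11*s - 10)/(4*s^3 - 6*s^2 - 6*s + 4)
Step 3. collapse the loop ((G1*G2*G3*G4) forward, (G5+G6+G7) return) -> (16*s^4 - 20*s^3 - 30*s^2 + 10*s + 4)/(6*s^6 - 13*s^5 + 37*s^4 + 50*s^3 - 43*s^2 - 68*s - 4)
Evaluating the step-3 result (the overall T(s)) at s = 0 gives T(0) = 4/(-4) = -1.

Answer: -1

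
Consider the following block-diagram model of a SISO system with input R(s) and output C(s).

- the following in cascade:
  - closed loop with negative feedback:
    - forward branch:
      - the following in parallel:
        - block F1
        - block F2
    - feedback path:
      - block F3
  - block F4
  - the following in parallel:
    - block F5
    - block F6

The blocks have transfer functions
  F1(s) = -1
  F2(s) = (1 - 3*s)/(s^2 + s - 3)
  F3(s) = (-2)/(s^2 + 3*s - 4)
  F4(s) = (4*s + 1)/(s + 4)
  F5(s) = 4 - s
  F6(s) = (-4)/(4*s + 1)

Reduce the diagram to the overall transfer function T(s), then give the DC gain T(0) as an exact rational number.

1. sum the parallel branches F1, F2; result (-s^2 - 4*s + 4)/(s^2 + s - 3)
2. close the feedback loop around (F1+F2), F3; result (-s^4 - 7*s^3 - 4*s^2 + 28*s - 16)/(s^4 + 4*s^3 - 2*s^2 - 5*s + 4)
3. reduce the parallel group F5, F6; result (-4*s^2 + 15*s)/(4*s + 1)
4. combine [(F1+F2)/(1+(F1+F2)*F3)], F4, (F5+F6) in series; result (4*s^5 - 3*s^4 - 77*s^3 + 136*s^2 - 60*s)/(s^4 + 4*s^3 - 2*s^2 - 5*s + 4)
DC gain: substitute s = 0 into T(s) from step 4: T(0) = 0/4 = 0.

Final answer: 0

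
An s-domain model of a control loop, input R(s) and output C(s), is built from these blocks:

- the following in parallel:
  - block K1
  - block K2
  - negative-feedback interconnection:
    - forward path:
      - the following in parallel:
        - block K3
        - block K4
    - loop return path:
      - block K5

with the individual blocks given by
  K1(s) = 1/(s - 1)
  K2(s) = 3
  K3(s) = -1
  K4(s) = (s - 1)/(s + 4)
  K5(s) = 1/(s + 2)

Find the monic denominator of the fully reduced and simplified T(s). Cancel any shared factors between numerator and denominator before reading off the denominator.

First reduce the diagram to T(s).

(1) combine K3, K4 in parallel gives (-5)/(s + 4)
(2) close the feedback loop around (K3+K4), K5 gives (-5*s - 10)/(s^2 + 6*s + 3)
(3) combine K1, K2, [(K3+K4)/(1+(K3+K4)*K5)] in parallel gives (3*s^3 + 11*s^2 - 8*s + 4)/(s^3 + 5*s^2 - 3*s - 3)
The result of step 3 is T(s) in lowest terms. Its denominator already has leading coefficient 1, so it is monic as it stands.

Answer: s^3 + 5*s^2 - 3*s - 3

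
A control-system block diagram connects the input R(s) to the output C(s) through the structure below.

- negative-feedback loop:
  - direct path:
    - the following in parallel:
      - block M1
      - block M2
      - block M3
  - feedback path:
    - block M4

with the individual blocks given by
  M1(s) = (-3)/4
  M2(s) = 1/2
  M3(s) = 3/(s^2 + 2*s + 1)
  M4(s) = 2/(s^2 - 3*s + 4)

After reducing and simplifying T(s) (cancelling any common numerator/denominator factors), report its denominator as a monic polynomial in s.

Step 1 - combine M1, M2, M3 in parallel = (-s^2 - 2*s + 11)/(4*s^2 + 8*s + 4)
Step 2 - collapse the loop ((M1+M2+M3) forward, M4 return) = (-s^4 + s^3 + 13*s^2 - 41*s + 44)/(4*s^4 - 4*s^3 - 6*s^2 + 16*s + 38)
No further cancellation is possible in the step-2 result, so that is T(s). Its denominator becomes monic after dividing by the leading coefficient 4.

Therefore the answer is s^4 - s^3 - 3*s^2/2 + 4*s + 19/2.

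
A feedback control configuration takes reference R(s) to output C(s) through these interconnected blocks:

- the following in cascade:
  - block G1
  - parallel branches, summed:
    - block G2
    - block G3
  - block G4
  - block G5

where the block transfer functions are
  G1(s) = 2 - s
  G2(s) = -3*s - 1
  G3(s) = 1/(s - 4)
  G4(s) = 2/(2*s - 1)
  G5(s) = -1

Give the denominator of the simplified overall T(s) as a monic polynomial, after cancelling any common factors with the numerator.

Reducing step by step:

Step 1: add G2, G3 (parallel); result (-3*s^2 + 11*s + 5)/(s - 4)
Step 2: combine G1, (G2+G3), G4, G5 in series; result (-6*s^3 + 34*s^2 - 34*s - 20)/(2*s^2 - 9*s + 4)
No further cancellation is possible in the step-2 result, so that is T(s). Its denominator becomes monic after dividing by the leading coefficient 2.

Answer: s^2 - 9*s/2 + 2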